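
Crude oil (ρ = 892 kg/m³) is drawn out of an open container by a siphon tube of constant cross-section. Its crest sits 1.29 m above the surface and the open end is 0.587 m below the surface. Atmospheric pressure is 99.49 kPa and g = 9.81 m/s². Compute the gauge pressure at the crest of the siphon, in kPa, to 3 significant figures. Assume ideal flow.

From the surface to the outlet (both open to atmosphere, surface at rest): v = √(2g·h_out) = √(2·9.81·0.587) = 3.39 m/s.
With constant cross-section the crest speed equals v; applying Bernoulli from the surface up to the crest, P_top = P_atm − ½ρv² − ρg·h_top.
P_top = 99490 − ½·892·3.39² − 892·9.81·1.29 = 83100 Pa. So P_gauge = P_top − P_atm = -16400 Pa.

-16.4 kPa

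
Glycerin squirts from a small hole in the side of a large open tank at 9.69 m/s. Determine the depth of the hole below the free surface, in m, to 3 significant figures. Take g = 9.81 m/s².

h ≈ 4.79 m

Torricelli: v = √(2gh), so h = v²/(2g).
h = 9.69²/(2·9.81) = 93.9/19.62 = 4.79 m.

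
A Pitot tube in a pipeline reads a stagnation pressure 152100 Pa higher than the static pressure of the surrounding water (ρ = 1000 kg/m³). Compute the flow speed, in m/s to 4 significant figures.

17.44 m/s

At the stagnation point the flow is brought to rest, so Bernoulli gives P_stag − P_static = ½ρv².
v = √(2ΔP/ρ) = √(2·152100/1000) = 17.44 m/s.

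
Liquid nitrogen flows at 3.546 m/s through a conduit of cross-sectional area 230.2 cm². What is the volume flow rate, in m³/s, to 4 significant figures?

0.08163 m³/s

Q = A·v = 0.02302 m² × 3.546 m/s = 0.08163 m³/s.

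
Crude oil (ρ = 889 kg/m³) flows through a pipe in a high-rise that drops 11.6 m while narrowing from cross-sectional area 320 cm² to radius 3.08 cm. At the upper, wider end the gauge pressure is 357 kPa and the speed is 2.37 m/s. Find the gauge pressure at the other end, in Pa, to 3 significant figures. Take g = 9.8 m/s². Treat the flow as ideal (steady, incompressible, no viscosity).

By continuity, v₂ = v₁·A₁/A₂ = 2.37·(320/29.8) = 25.4 m/s.
Applying Bernoulli between the two ends and solving for P₂: P₂ = P₁ + ½ρ(v₁² − v₂²) − ρgΔh.
P₂ = 357000 + ½·889·(2.37² − 25.4²) − 889·9.8·(−11.6) = 357000 + (-285000) − (-101000) = 173000 Pa.

P₂ ≈ 173000 Pa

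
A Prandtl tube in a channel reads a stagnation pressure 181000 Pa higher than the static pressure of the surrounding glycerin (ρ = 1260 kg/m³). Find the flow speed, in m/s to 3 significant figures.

Bernoulli between the free stream and the stagnation point: ½ρv² = P_stag − P_static.
v = √(2ΔP/ρ) = √(2·181000/1260) = 16.9 m/s.

v ≈ 16.9 m/s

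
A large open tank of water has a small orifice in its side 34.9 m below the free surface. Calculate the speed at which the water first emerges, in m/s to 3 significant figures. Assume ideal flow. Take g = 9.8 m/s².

Bernoulli from surface to hole (P equal, v_surface ≈ 0): v = √(2gh) = √(2×9.8×34.9) = 26.2 m/s.

26.2 m/s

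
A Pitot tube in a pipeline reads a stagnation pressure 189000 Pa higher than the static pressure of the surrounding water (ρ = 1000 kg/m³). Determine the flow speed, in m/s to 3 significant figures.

Bernoulli between the free stream and the stagnation point: ½ρv² = P_stag − P_static.
v = √(2ΔP/ρ) = √(2·189000/1000) = 19.4 m/s.

v = 19.4 m/s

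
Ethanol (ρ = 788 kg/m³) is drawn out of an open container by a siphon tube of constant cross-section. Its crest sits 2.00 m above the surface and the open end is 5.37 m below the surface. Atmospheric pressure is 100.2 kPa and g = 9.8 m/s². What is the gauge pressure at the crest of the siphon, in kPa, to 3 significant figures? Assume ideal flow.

Bernoulli surface→outlet gives ½v² = g·h_out, so v = √(2·9.8·5.37) = 10.3 m/s.
The bore is uniform, so the speed at the crest is the same v. Bernoulli surface→crest: P_atm = P_top + ½ρv² + ρg·h_top.
P_top = 100200 − ½·788·10.3² − 788·9.8·2.00 = 43300 Pa. So P_gauge = P_top − P_atm = -56900 Pa.

P_gauge ≈ -56.9 kPa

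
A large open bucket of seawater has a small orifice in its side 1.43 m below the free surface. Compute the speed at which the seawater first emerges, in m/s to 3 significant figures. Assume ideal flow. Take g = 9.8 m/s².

5.29 m/s

The surface is effectively still and both ends are open, so ½v² = gh and v = √(2·9.8·1.43) = 5.29 m/s.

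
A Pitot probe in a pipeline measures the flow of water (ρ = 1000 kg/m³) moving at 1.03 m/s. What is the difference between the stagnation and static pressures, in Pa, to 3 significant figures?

Bernoulli between the free stream and the stagnation point: ½ρv² = P_stag − P_static.
ΔP = ½·1000·1.03² = 530 Pa.

ΔP ≈ 530 Pa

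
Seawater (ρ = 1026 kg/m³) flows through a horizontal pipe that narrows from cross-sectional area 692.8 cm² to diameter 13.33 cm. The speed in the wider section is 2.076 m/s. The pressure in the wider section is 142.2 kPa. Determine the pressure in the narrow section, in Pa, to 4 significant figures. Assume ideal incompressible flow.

P₂ ≈ 89920 Pa

The volume flow rate is constant, so v₂ = (A₁/A₂)v₁ = (692.8/139.6)·2.076 = 10.31 m/s.
With no height change, Bernoulli's equation is P₁ + ½ρv₁² = P₂ + ½ρv₂².
P₂ = P₁ − ½ρ(v₂² − v₁²) = 142200 − ½·1026·(10.31² − 2.076²) = 142200 − 52280 = 89920 Pa.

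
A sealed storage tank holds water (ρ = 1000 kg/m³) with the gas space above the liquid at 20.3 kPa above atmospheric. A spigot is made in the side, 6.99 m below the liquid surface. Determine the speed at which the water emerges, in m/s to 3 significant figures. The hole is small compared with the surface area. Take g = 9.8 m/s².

v = 13.3 m/s

Take point 1 at the surface (v₁ ≈ 0) and point 2 at the hole (at atmospheric pressure). Bernoulli: P₁ + ρg h = P_atm + ½ρv₂².
With P₁ − P_atm = 20300 Pa, v₂ = √(2gh + 2ΔP/ρ) = √(2·9.8·6.99 + 2·20300/1000) = 13.3 m/s.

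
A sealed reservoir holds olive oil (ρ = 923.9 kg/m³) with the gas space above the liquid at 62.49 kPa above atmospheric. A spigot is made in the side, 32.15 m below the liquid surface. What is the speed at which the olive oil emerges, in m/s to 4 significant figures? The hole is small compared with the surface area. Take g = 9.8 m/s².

Take point 1 at the surface (v₁ ≈ 0) and point 2 at the hole (at atmospheric pressure). Bernoulli: P₁ + ρg h = P_atm + ½ρv₂².
With P₁ − P_atm = 62490 Pa, v₂ = √(2gh + 2ΔP/ρ) = √(2·9.8·32.15 + 2·62490/923.9) = 27.67 m/s.

v ≈ 27.67 m/s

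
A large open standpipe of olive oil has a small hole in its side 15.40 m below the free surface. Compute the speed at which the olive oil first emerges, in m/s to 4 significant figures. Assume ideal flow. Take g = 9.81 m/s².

The surface is effectively still and both ends are open, so ½v² = gh and v = √(2·9.81·15.40) = 17.38 m/s.

v ≈ 17.38 m/s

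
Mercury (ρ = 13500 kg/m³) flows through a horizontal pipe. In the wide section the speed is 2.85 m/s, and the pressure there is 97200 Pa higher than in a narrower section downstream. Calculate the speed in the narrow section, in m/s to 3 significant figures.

4.75 m/s

Along the level pipe P + ½ρv² is conserved, hence v₂² = v₁² + 2(P₁ − P₂)/ρ.
v₂ = √(2.85² + 2·97200/13500) = √(8.12 + 14.4) = 4.75 m/s.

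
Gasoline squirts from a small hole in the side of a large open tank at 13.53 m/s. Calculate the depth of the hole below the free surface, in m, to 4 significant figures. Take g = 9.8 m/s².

Inverting v = √(2gh) gives h = v² / 2g.
h = 13.53²/(2·9.8) = 183.1/19.60 = 9.340 m.

h ≈ 9.340 m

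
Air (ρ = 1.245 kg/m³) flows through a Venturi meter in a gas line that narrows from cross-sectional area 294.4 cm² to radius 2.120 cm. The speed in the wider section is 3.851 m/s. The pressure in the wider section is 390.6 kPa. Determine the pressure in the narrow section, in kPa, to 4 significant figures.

Mass conservation (A₁v₁ = A₂v₂) gives v₂ = 3.851 × 294.4/14.12 = 80.30 m/s.
The pipe is horizontal, so Bernoulli reduces to P₁ + ½ρv₁² = P₂ + ½ρv₂².
P₂ = P₁ − ½ρ(v₂² − v₁²) = 390600 − ½·1.245·(80.30² − 3.851²) = 390600 − 4004 = 386600 Pa.

P₂ ≈ 386.6 kPa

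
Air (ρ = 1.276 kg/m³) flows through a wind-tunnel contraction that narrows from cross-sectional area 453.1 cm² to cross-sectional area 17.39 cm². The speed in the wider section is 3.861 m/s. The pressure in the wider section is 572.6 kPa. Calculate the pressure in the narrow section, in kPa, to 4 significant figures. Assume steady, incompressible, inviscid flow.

P₂ ≈ 566.2 kPa

Mass conservation (A₁v₁ = A₂v₂) gives v₂ = 3.861 × 453.1/17.39 = 100.6 m/s.
The pipe is horizontal, so Bernoulli reduces to P₁ + ½ρv₁² = P₂ + ½ρv₂².
P₂ = P₁ − ½ρ(v₂² − v₁²) = 572600 − ½·1.276·(100.6² − 3.861²) = 572600 − 6447 = 566200 Pa.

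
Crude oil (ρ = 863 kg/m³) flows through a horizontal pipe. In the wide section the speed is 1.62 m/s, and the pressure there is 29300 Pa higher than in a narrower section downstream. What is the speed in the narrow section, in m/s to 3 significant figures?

v₂ ≈ 8.40 m/s

Along the level pipe P + ½ρv² is conserved, hence v₂² = v₁² + 2(P₁ − P₂)/ρ.
v₂ = √(1.62² + 2·29300/863) = √(2.62 + 67.9) = 8.40 m/s.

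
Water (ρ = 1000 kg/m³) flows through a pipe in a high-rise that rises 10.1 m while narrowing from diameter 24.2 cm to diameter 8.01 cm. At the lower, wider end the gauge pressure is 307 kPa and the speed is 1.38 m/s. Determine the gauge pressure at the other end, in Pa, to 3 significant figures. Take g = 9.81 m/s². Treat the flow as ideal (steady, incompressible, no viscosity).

P₂ ≈ 130000 Pa

By continuity, v₂ = v₁·A₁/A₂ = 1.38·(460/50.4) = 12.6 m/s.
Applying Bernoulli between the two ends and solving for P₂: P₂ = P₁ + ½ρ(v₁² − v₂²) − ρgΔh.
P₂ = 307000 + ½·1000·(1.38² − 12.6²) − 1000·9.81·(+10.1) = 307000 + (-78400) − (99100) = 130000 Pa.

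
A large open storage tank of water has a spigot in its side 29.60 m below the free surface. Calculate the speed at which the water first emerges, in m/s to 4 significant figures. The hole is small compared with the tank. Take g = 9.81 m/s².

v = 24.10 m/s

Torricelli's result v = √(2gh) gives v = √(2·9.81·29.60) = 24.10 m/s.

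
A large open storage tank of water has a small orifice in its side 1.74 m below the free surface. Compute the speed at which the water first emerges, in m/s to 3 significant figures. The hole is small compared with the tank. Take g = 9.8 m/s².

Bernoulli from surface to hole (P equal, v_surface ≈ 0): v = √(2gh) = √(2×9.8×1.74) = 5.84 m/s.

v = 5.84 m/s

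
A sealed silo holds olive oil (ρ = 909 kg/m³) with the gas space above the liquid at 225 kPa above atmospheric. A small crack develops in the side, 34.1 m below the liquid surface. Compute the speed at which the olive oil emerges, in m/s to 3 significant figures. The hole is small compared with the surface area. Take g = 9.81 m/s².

34.1 m/s

Take point 1 at the surface (v₁ ≈ 0) and point 2 at the hole (at atmospheric pressure). Bernoulli: P₁ + ρg h = P_atm + ½ρv₂².
With P₁ − P_atm = 225000 Pa, v₂ = √(2gh + 2ΔP/ρ) = √(2·9.81·34.1 + 2·225000/909) = 34.1 m/s.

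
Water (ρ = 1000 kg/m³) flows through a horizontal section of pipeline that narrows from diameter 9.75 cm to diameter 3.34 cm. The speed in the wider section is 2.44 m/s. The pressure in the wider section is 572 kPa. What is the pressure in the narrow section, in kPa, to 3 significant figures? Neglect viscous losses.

P₂ ≈ 359 kPa

The volume flow rate is constant, so v₂ = (A₁/A₂)v₁ = (74.7/8.76)·2.44 = 20.8 m/s.
Along the horizontal streamline, P + ½ρv² is constant.
P₂ = P₁ − ½ρ(v₂² − v₁²) = 572000 − ½·1000·(20.8² − 2.44²) = 572000 − 213000 = 359000 Pa.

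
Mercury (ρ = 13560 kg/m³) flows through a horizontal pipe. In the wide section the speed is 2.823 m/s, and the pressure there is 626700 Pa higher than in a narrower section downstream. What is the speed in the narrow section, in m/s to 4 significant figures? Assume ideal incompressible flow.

With h₁ = h₂, rearranging Bernoulli gives v₂ = √(v₁² + 2ΔP/ρ).
v₂ = √(2.823² + 2·626700/13560) = √(7.969 + 92.43) = 10.02 m/s.

v₂ ≈ 10.02 m/s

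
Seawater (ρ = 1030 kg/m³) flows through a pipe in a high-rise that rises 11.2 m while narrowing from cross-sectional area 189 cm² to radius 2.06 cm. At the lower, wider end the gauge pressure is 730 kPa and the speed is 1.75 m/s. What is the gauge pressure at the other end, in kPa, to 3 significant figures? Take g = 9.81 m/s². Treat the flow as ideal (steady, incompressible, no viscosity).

By continuity, v₂ = v₁·A₁/A₂ = 1.75·(189/13.3) = 24.8 m/s.
Energy conservation along the streamline gives P₂ = P₁ − ½ρ(v₂² − v₁²) − ρg(h₂ − h₁).
P₂ = 730000 + ½·1030·(1.75² − 24.8²) − 1030·9.81·(+11.2) = 730000 + (-315000) − (113000) = 301000 Pa.

301 kPa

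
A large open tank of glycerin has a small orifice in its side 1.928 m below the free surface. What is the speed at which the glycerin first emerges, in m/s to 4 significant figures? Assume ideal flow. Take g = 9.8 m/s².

v ≈ 6.147 m/s

The surface is effectively still and both ends are open, so ½v² = gh and v = √(2·9.8·1.928) = 6.147 m/s.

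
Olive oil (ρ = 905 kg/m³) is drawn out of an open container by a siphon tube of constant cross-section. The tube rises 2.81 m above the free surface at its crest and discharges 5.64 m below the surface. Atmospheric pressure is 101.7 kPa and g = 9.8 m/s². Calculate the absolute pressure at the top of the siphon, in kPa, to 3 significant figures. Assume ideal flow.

From the surface to the outlet (both open to atmosphere, surface at rest): v = √(2g·h_out) = √(2·9.8·5.64) = 10.5 m/s.
The bore is uniform, so the speed at the crest is the same v. Bernoulli surface→crest: P_atm = P_top + ½ρv² + ρg·h_top.
P_top = 101700 − ½·905·10.5² − 905·9.8·2.81 = 26800 Pa.

P_top ≈ 26.8 kPa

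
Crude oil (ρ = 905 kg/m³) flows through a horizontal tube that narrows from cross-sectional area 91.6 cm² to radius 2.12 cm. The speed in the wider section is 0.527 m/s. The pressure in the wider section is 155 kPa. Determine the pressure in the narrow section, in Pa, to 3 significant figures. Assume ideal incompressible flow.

Mass conservation (A₁v₁ = A₂v₂) gives v₂ = 0.527 × 91.6/14.1 = 3.42 m/s.
With no height change, Bernoulli's equation is P₁ + ½ρv₁² = P₂ + ½ρv₂².
P₂ = P₁ − ½ρ(v₂² − v₁²) = 155000 − ½·905·(3.42² − 0.527²) = 155000 − 5160 = 150000 Pa.

150000 Pa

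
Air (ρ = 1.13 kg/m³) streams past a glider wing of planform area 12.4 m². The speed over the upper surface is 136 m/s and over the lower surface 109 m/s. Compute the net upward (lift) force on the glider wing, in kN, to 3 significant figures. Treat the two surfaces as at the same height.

From P + ½ρv² = const at equal height, P_low − P_up = ½ρ(v_up² − v_low²).
ΔP = ½·1.13·(136² − 109²) = 3740 Pa.
Lift = ΔP · A = 3740 × 12.4 = 46300 N.

F = 46.3 kN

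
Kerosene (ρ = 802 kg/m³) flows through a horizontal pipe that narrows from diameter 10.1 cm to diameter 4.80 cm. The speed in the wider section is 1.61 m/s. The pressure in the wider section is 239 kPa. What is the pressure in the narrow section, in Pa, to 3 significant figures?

Mass conservation (A₁v₁ = A₂v₂) gives v₂ = 1.61 × 80.1/18.1 = 7.13 m/s.
The pipe is horizontal, so Bernoulli reduces to P₁ + ½ρv₁² = P₂ + ½ρv₂².
P₂ = P₁ − ½ρ(v₂² − v₁²) = 239000 − ½·802·(7.13² − 1.61²) = 239000 − 19300 = 220000 Pa.

P₂ = 220000 Pa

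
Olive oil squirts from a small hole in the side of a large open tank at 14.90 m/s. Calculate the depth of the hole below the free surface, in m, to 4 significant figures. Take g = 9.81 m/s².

Inverting v = √(2gh) gives h = v² / 2g.
h = 14.90²/(2·9.81) = 222.0/19.62 = 11.32 m.

h ≈ 11.32 m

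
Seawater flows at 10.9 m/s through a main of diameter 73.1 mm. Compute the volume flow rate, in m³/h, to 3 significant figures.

Q = A·v = 0.00420 m² × 10.9 m/s = 0.0457 m³/s.
Converting: 0.0457 m³/s × 3600 = 165 m³/h.

165 m³/h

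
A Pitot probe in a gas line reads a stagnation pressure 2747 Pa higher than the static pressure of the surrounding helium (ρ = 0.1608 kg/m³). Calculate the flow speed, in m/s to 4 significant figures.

At the stagnation point the flow is brought to rest, so Bernoulli gives P_stag − P_static = ½ρv².
v = √(2ΔP/ρ) = √(2·2747/0.1608) = 184.8 m/s.

184.8 m/s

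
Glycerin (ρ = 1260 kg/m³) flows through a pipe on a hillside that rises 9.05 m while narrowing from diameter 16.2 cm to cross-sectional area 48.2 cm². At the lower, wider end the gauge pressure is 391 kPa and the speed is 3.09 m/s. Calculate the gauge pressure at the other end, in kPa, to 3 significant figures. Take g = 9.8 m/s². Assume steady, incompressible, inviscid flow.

Mass conservation (A₁v₁ = A₂v₂) gives v₂ = 3.09 × 206/48.2 = 13.2 m/s.
Bernoulli: P₁ + ½ρv₁² + ρg h₁ = P₂ + ½ρv₂² + ρg h₂, so P₂ = P₁ + ½ρ(v₁² − v₂²) − ρg(h₂ − h₁).
P₂ = 391000 + ½·1260·(3.09² − 13.2²) − 1260·9.8·(+9.05) = 391000 + (-104000) − (112000) = 175000 Pa.

175 kPa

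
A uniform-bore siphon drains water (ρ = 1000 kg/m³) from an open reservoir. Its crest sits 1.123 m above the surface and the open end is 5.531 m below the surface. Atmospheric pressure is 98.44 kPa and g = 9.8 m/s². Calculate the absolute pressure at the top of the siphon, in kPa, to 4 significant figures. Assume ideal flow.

33.23 kPa

From the surface to the outlet (both open to atmosphere, surface at rest): v = √(2g·h_out) = √(2·9.8·5.531) = 10.41 m/s.
The bore is uniform, so the speed at the crest is the same v. Bernoulli surface→crest: P_atm = P_top + ½ρv² + ρg·h_top.
P_top = 98440 − ½·1000·10.41² − 1000·9.8·1.123 = 33230 Pa.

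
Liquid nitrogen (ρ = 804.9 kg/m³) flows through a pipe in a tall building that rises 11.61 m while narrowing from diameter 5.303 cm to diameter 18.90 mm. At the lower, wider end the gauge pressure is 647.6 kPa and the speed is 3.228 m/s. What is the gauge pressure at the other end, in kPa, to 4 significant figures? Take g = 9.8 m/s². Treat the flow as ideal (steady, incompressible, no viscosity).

P₂ ≈ 300.3 kPa

By continuity, v₂ = v₁·A₁/A₂ = 3.228·(22.09/2.806) = 25.41 m/s.
Bernoulli: P₁ + ½ρv₁² + ρg h₁ = P₂ + ½ρv₂² + ρg h₂, so P₂ = P₁ + ½ρ(v₁² − v₂²) − ρg(h₂ − h₁).
P₂ = 647600 + ½·804.9·(3.228² − 25.41²) − 804.9·9.8·(+11.61) = 647600 + (-255700) − (91580) = 300300 Pa.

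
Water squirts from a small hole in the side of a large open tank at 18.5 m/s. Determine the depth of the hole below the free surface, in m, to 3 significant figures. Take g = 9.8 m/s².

h = 17.5 m

Inverting v = √(2gh) gives h = v² / 2g.
h = 18.5²/(2·9.8) = 342/19.60 = 17.5 m.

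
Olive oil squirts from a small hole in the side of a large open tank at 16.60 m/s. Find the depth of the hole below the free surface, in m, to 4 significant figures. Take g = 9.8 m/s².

14.06 m

Torricelli: v = √(2gh), so h = v²/(2g).
h = 16.60²/(2·9.8) = 275.6/19.60 = 14.06 m.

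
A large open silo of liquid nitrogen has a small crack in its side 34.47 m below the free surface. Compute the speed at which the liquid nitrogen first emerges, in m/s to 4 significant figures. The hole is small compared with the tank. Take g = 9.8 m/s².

v = 25.99 m/s

Bernoulli from surface to hole (P equal, v_surface ≈ 0): v = √(2gh) = √(2×9.8×34.47) = 25.99 m/s.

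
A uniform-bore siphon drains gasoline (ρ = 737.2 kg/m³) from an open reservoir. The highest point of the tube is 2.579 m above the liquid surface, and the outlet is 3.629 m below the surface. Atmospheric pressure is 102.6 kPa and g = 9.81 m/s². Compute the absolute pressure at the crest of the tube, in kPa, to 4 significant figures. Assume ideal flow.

P_top ≈ 57.70 kPa

The outlet speed comes from Torricelli: v = √(2g·3.629) = 8.438 m/s.
The bore is uniform, so the speed at the crest is the same v. Bernoulli surface→crest: P_atm = P_top + ½ρv² + ρg·h_top.
P_top = 102600 − ½·737.2·8.438² − 737.2·9.81·2.579 = 57700 Pa.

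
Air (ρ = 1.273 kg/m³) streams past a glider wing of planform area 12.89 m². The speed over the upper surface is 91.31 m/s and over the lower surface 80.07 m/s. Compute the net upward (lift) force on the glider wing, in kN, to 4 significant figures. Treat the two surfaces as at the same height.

F ≈ 15.80 kN

The faster flow above has the lower pressure; Bernoulli (same height) gives ΔP = ½ρ(v_up² − v_low²).
ΔP = ½·1.273·(91.31² − 80.07²) = 1226 Pa.
Lift = ΔP · A = 1226 × 12.89 = 15800 N.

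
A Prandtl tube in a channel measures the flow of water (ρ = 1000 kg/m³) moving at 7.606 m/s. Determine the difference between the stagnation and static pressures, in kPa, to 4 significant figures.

ΔP ≈ 28.93 kPa

The dynamic pressure equals the rise in static pressure at the stagnation point: ΔP = ½ρv².
ΔP = ½·1000·7.606² = 28930 Pa.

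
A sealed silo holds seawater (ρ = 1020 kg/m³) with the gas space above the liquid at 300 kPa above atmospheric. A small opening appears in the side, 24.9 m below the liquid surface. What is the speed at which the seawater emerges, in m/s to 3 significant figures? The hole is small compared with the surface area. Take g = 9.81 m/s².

Take point 1 at the surface (v₁ ≈ 0) and point 2 at the hole (at atmospheric pressure). Bernoulli: P₁ + ρg h = P_atm + ½ρv₂².
With P₁ − P_atm = 300000 Pa, v₂ = √(2gh + 2ΔP/ρ) = √(2·9.81·24.9 + 2·300000/1020) = 32.8 m/s.

v = 32.8 m/s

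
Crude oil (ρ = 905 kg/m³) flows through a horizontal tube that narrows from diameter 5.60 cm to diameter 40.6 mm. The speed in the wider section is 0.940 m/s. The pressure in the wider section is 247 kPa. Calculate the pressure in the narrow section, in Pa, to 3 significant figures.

P₂ ≈ 246000 Pa

Continuity gives A₁v₁ = A₂v₂, so v₂ = (24.6 cm²)/(12.9 cm²) × 0.940 m/s = 1.79 m/s.
The pipe is horizontal, so Bernoulli reduces to P₁ + ½ρv₁² = P₂ + ½ρv₂².
P₂ = P₁ − ½ρ(v₂² − v₁²) = 247000 − ½·905·(1.79² − 0.940²) = 247000 − 1050 = 246000 Pa.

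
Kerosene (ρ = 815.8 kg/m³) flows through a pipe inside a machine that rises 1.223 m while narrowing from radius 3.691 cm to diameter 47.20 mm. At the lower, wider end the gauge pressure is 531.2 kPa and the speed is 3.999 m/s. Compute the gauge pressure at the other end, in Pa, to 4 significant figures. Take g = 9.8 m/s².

P₂ ≈ 488900 Pa

The volume flow rate is constant, so v₂ = (A₁/A₂)v₁ = (42.80/17.50)·3.999 = 9.782 m/s.
Energy conservation along the streamline gives P₂ = P₁ − ½ρ(v₂² − v₁²) − ρg(h₂ − h₁).
P₂ = 531200 + ½·815.8·(3.999² − 9.782²) − 815.8·9.8·(+1.223) = 531200 + (-32510) − (9778) = 488900 Pa.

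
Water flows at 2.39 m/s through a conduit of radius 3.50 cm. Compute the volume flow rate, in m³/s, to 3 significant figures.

Q ≈ 0.00920 m³/s

Q = A·v = 0.00385 m² × 2.39 m/s = 0.00920 m³/s.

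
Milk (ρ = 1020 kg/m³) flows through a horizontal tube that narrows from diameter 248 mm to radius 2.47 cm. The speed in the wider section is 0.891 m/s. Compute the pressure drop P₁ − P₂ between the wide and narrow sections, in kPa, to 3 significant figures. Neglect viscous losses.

By continuity, v₂ = v₁·A₁/A₂ = 0.891·(483/19.2) = 22.5 m/s.
Bernoulli (h₁ = h₂): P₁ − P₂ = ½ρ(v₂² − v₁²).
P₁ − P₂ = ½·1020·(22.5² − 0.891²) = ½·1020·503 = 257000 Pa.

ΔP = 257 kPa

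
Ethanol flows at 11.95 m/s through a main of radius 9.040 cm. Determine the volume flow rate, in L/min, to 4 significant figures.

Q = 18410 L/min

Q = A·v = 0.02567 m² × 11.95 m/s = 0.3068 m³/s.
Converting: 0.3068 m³/s × 60000 = 18410 L/min.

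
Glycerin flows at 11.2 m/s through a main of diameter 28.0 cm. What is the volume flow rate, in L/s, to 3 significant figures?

Q ≈ 690 L/s

Q = A·v = 0.0616 m² × 11.2 m/s = 0.690 m³/s.
Converting: 0.690 m³/s × 1000 = 690 L/s.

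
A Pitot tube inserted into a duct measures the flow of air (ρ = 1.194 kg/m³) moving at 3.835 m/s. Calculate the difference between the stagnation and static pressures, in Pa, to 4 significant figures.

The dynamic pressure equals the rise in static pressure at the stagnation point: ΔP = ½ρv².
ΔP = ½·1.194·3.835² = 8.780 Pa.

8.780 Pa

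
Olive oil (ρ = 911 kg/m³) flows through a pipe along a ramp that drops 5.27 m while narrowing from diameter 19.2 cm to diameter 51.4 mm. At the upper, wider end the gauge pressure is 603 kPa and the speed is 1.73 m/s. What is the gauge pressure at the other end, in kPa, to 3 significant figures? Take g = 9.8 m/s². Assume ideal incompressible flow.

386 kPa

Continuity gives A₁v₁ = A₂v₂, so v₂ = (290 cm²)/(20.7 cm²) × 1.73 m/s = 24.1 m/s.
Energy conservation along the streamline gives P₂ = P₁ − ½ρ(v₂² − v₁²) − ρg(h₂ − h₁).
P₂ = 603000 + ½·911·(1.73² − 24.1²) − 911·9.8·(−5.27) = 603000 + (-264000) − (-47000) = 386000 Pa.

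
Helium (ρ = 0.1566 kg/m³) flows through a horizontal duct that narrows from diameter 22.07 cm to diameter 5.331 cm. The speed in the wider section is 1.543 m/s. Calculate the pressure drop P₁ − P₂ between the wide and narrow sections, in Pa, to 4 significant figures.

ΔP ≈ 54.57 Pa

Continuity gives A₁v₁ = A₂v₂, so v₂ = (382.6 cm²)/(22.32 cm²) × 1.543 m/s = 26.45 m/s.
Along the horizontal streamline, P + ½ρv² is constant.
P₁ − P₂ = ½·0.1566·(26.45² − 1.543²) = ½·0.1566·697.0 = 54.57 Pa.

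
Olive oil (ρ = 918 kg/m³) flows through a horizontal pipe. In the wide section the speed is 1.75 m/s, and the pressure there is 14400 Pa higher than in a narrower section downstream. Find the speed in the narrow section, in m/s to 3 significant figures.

v₂ ≈ 5.87 m/s

Horizontal Bernoulli: P₁ + ½ρv₁² = P₂ + ½ρv₂², so v₂² = v₁² + 2(P₁ − P₂)/ρ.
v₂ = √(1.75² + 2·14400/918) = √(3.06 + 31.4) = 5.87 m/s.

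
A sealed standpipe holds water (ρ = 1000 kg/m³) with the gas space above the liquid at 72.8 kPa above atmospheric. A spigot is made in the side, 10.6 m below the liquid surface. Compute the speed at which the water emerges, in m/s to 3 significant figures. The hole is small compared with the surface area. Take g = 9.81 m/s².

v = 18.8 m/s

Take point 1 at the surface (v₁ ≈ 0) and point 2 at the hole (at atmospheric pressure). Bernoulli: P₁ + ρg h = P_atm + ½ρv₂².
With P₁ − P_atm = 72800 Pa, v₂ = √(2gh + 2ΔP/ρ) = √(2·9.81·10.6 + 2·72800/1000) = 18.8 m/s.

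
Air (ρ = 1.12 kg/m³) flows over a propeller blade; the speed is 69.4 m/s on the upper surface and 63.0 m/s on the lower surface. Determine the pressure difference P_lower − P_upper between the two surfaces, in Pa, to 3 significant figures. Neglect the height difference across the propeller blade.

475 Pa

The pressure is lower where the speed is higher: ΔP = ½ρ(v_up² − v_low²).
ΔP = ½·1.12·(69.4² − 63.0²) = 475 Pa.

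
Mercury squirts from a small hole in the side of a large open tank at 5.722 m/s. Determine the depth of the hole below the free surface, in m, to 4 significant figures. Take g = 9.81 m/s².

1.669 m

For a small hole in a large open tank, ½v² = gh, giving h = v²/(2g).
h = 5.722²/(2·9.81) = 32.74/19.62 = 1.669 m.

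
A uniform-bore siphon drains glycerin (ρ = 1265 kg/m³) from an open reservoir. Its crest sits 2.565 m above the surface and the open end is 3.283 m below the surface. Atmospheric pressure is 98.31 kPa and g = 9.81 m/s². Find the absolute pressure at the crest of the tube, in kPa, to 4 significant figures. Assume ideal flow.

The outlet speed comes from Torricelli: v = √(2g·3.283) = 8.026 m/s.
The bore is uniform, so the speed at the crest is the same v. Bernoulli surface→crest: P_atm = P_top + ½ρv² + ρg·h_top.
P_top = 98310 − ½·1265·8.026² − 1265·9.81·2.565 = 25740 Pa.

P_top ≈ 25.74 kPa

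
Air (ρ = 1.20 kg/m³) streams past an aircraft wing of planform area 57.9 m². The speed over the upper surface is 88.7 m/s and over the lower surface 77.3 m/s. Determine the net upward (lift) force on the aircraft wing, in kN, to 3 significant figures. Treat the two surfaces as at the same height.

F = 65.7 kN

The faster flow above has the lower pressure; Bernoulli (same height) gives ΔP = ½ρ(v_up² − v_low²).
ΔP = ½·1.20·(88.7² − 77.3²) = 1140 Pa.
Lift = ΔP · A = 1140 × 57.9 = 65700 N.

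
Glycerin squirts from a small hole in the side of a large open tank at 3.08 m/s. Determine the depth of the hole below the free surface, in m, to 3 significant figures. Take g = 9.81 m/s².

0.484 m

Inverting v = √(2gh) gives h = v² / 2g.
h = 3.08²/(2·9.81) = 9.49/19.62 = 0.484 m.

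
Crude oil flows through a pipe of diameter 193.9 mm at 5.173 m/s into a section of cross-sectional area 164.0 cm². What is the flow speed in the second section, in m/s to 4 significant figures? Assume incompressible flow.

The volume flow rate is constant, so v₂ = (A₁/A₂)v₁ = (295.3/164.0)·5.173 = 9.314 m/s.

9.314 m/s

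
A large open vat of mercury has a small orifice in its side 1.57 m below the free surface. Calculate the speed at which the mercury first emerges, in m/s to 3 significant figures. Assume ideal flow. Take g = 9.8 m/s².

v = 5.55 m/s

Torricelli's result v = √(2gh) gives v = √(2·9.8·1.57) = 5.55 m/s.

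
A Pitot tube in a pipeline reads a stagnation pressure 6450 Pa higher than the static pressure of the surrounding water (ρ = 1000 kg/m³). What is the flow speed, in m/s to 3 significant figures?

The dynamic pressure equals the rise in static pressure at the stagnation point: ΔP = ½ρv².
v = √(2ΔP/ρ) = √(2·6450/1000) = 3.59 m/s.

v = 3.59 m/s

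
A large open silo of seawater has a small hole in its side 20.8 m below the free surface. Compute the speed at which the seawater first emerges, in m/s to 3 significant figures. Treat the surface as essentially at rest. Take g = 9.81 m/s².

20.2 m/s

The surface is effectively still and both ends are open, so ½v² = gh and v = √(2·9.81·20.8) = 20.2 m/s.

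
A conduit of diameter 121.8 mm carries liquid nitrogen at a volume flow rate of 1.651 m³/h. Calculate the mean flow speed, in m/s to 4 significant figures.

Q = 1.651 m³/h = 0.0004586 m³/s.
v = Q/A = 0.0004586 / 0.01165 = 0.03936 m/s.

v ≈ 0.03936 m/s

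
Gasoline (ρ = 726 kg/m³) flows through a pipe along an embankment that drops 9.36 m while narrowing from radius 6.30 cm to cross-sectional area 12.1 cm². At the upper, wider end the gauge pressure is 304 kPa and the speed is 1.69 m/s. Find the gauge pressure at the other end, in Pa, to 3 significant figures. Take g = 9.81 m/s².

262000 Pa

The volume flow rate is constant, so v₂ = (A₁/A₂)v₁ = (125/12.1)·1.69 = 17.4 m/s.
Energy conservation along the streamline gives P₂ = P₁ − ½ρ(v₂² − v₁²) − ρg(h₂ − h₁).
P₂ = 304000 + ½·726·(1.69² − 17.4²) − 726·9.81·(−9.36) = 304000 + (-109000) − (-66700) = 262000 Pa.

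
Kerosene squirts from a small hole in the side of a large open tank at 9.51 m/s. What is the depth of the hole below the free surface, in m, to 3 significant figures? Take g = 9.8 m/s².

Inverting v = √(2gh) gives h = v² / 2g.
h = 9.51²/(2·9.8) = 90.4/19.60 = 4.61 m.

h ≈ 4.61 m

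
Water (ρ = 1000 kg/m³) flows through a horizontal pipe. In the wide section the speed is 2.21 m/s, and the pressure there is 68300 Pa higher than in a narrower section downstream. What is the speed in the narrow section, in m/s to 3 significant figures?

Horizontal Bernoulli: P₁ + ½ρv₁² = P₂ + ½ρv₂², so v₂² = v₁² + 2(P₁ − P₂)/ρ.
v₂ = √(2.21² + 2·68300/1000) = √(4.88 + 137) = 11.9 m/s.

11.9 m/s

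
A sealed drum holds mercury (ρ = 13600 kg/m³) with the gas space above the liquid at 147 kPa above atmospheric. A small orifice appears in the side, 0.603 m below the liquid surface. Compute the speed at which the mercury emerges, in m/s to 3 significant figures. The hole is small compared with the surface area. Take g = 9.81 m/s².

Take point 1 at the surface (v₁ ≈ 0) and point 2 at the hole (at atmospheric pressure). Bernoulli: P₁ + ρg h = P_atm + ½ρv₂².
With P₁ − P_atm = 147000 Pa, v₂ = √(2gh + 2ΔP/ρ) = √(2·9.81·0.603 + 2·147000/13600) = 5.78 m/s.

5.78 m/s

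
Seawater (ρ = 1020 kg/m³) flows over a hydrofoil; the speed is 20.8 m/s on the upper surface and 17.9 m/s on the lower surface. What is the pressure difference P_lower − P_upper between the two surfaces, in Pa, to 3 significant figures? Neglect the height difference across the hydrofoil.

ΔP ≈ 57200 Pa

With negligible Δh, P + ½ρv² is constant, so P_low − P_up = ½ρ(v_up² − v_low²).
ΔP = ½·1020·(20.8² − 17.9²) = 57200 Pa.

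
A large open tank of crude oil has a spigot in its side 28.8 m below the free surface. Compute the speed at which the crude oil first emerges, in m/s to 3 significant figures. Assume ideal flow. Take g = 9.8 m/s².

Torricelli's result v = √(2gh) gives v = √(2·9.8·28.8) = 23.8 m/s.

23.8 m/s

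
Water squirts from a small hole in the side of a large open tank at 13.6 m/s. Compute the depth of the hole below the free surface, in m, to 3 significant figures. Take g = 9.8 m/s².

9.44 m

Torricelli: v = √(2gh), so h = v²/(2g).
h = 13.6²/(2·9.8) = 185/19.60 = 9.44 m.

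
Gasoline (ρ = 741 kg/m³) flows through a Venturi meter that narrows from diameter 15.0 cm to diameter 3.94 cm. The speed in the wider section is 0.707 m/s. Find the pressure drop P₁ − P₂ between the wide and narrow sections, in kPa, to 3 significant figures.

ΔP ≈ 38.7 kPa

The volume flow rate is constant, so v₂ = (A₁/A₂)v₁ = (177/12.2)·0.707 = 10.2 m/s.
The pipe is horizontal, so Bernoulli reduces to P₁ + ½ρv₁² = P₂ + ½ρv₂².
P₁ − P₂ = ½·741·(10.2² − 0.707²) = ½·741·105 = 38700 Pa.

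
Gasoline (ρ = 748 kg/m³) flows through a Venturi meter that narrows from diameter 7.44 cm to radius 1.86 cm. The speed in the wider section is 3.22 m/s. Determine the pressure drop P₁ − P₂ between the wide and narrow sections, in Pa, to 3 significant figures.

ΔP ≈ 58200 Pa

Continuity gives A₁v₁ = A₂v₂, so v₂ = (43.5 cm²)/(10.9 cm²) × 3.22 m/s = 12.9 m/s.
Bernoulli (h₁ = h₂): P₁ − P₂ = ½ρ(v₂² − v₁²).
P₁ − P₂ = ½·748·(12.9² − 3.22²) = ½·748·156 = 58200 Pa.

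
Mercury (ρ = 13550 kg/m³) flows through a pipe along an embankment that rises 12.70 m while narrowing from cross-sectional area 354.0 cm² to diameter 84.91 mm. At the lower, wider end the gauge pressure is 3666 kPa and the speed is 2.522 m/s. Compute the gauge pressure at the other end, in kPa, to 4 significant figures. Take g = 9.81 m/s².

Continuity gives A₁v₁ = A₂v₂, so v₂ = (354.0 cm²)/(56.62 cm²) × 2.522 m/s = 15.77 m/s.
Bernoulli: P₁ + ½ρv₁² + ρg h₁ = P₂ + ½ρv₂² + ρg h₂, so P₂ = P₁ + ½ρ(v₁² − v₂²) − ρg(h₂ − h₁).
P₂ = 3666000 + ½·13550·(2.522² − 15.77²) − 13550·9.81·(+12.70) = 3666000 + (-1641000) − (1688000) = 336700 Pa.

P₂ ≈ 336.7 kPa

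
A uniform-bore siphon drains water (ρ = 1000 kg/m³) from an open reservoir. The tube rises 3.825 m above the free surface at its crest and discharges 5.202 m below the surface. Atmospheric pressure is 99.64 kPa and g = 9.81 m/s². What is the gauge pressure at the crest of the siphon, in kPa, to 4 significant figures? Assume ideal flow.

The outlet speed comes from Torricelli: v = √(2g·5.202) = 10.10 m/s.
Continuity keeps v the same throughout the tube; from surface to crest, P_atm + 0 = P_top + ½ρv² + ρg·h_top.
P_top = 99640 − ½·1000·10.10² − 1000·9.81·3.825 = 11090 Pa. So P_gauge = P_top − P_atm = -88550 Pa.

P_gauge ≈ -88.55 kPa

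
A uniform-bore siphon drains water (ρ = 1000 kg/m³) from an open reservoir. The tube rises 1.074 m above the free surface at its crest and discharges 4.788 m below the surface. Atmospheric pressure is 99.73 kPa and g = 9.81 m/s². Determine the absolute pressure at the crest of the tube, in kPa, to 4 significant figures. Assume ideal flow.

From the surface to the outlet (both open to atmosphere, surface at rest): v = √(2g·h_out) = √(2·9.81·4.788) = 9.692 m/s.
Continuity keeps v the same throughout the tube; from surface to crest, P_atm + 0 = P_top + ½ρv² + ρg·h_top.
P_top = 99730 − ½·1000·9.692² − 1000·9.81·1.074 = 42220 Pa.

P_top ≈ 42.22 kPa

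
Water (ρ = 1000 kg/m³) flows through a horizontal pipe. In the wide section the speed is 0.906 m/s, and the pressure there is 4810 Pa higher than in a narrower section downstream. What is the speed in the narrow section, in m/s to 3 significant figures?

v₂ = 3.23 m/s

Horizontal Bernoulli: P₁ + ½ρv₁² = P₂ + ½ρv₂², so v₂² = v₁² + 2(P₁ − P₂)/ρ.
v₂ = √(0.906² + 2·4810/1000) = √(0.821 + 9.62) = 3.23 m/s.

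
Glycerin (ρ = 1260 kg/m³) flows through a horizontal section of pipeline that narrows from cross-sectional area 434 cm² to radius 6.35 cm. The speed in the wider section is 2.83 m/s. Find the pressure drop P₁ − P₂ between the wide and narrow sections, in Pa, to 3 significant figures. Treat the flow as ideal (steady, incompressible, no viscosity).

The volume flow rate is constant, so v₂ = (A₁/A₂)v₁ = (434/127)·2.83 = 9.70 m/s.
The pipe is horizontal, so Bernoulli reduces to P₁ + ½ρv₁² = P₂ + ½ρv₂².
P₁ − P₂ = ½·1260·(9.70² − 2.83²) = ½·1260·86.0 = 54200 Pa.

ΔP = 54200 Pa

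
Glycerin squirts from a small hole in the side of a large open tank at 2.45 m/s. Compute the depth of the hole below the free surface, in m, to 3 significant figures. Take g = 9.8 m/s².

0.306 m

Inverting v = √(2gh) gives h = v² / 2g.
h = 2.45²/(2·9.8) = 6.00/19.60 = 0.306 m.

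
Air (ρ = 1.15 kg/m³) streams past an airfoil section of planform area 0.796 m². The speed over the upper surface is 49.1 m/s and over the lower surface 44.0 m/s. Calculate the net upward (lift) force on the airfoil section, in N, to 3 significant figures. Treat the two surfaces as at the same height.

From P + ½ρv² = const at equal height, P_low − P_up = ½ρ(v_up² − v_low²).
ΔP = ½·1.15·(49.1² − 44.0²) = 273 Pa.
Lift = ΔP · A = 273 × 0.796 = 217 N.

F ≈ 217 N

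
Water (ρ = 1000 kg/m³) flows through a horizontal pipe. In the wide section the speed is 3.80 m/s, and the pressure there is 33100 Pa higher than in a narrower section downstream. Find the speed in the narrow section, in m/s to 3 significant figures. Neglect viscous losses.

v₂ = 8.98 m/s

Along the level pipe P + ½ρv² is conserved, hence v₂² = v₁² + 2(P₁ − P₂)/ρ.
v₂ = √(3.80² + 2·33100/1000) = √(14.4 + 66.2) = 8.98 m/s.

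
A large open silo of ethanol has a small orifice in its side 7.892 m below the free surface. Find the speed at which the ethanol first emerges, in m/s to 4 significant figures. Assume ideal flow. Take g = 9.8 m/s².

12.44 m/s

Torricelli's result v = √(2gh) gives v = √(2·9.8·7.892) = 12.44 m/s.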